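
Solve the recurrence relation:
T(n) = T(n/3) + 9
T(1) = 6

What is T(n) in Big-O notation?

Each step divides n by 3 and adds 9. After log_3(n) steps we reach T(1)=6. So T(n) = 9·log_3(n) + 6 = O(log n).

Answer: O(log n)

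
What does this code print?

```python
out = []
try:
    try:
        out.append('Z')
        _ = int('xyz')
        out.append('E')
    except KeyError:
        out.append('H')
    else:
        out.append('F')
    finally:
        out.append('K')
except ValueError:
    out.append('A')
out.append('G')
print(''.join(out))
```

Execution trace: 'Z' (try body) → 'K' (finally) → 'A' (outer except ValueError) → 'G' (after the try/except). Output: ZKAG

Answer: ZKAG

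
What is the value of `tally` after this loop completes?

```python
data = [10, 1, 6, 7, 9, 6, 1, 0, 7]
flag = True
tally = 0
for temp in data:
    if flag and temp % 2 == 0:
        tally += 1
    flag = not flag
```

Count even values at even positions
`tally` takes the values: 0 → 1 → 2

Answer: 2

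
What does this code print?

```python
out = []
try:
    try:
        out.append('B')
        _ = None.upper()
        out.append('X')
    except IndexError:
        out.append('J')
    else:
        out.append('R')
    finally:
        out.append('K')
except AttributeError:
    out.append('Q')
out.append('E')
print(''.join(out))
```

Execution trace: 'B' (try body) → 'K' (finally) → 'Q' (outer except AttributeError) → 'E' (after the try/except). Output: BKQE

Answer: BKQE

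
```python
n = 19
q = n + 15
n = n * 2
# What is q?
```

Trace:
`n = 19` → n = 19
`q = n + 15` → q = 34
`n = n * 2` → n = 38
So q = 34

Answer: 34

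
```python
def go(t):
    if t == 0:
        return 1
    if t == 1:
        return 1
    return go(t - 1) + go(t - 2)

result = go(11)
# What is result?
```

Build up from base cases: go(0)=1, go(1)=1, go(2)=2, go(3)=3, go(4)=5, go(5)=8, go(6)=13, ..., go(11)=144

Answer: 144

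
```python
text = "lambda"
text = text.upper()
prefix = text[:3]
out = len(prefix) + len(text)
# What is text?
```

Trace:
`text = "lambda"` → text = 'lambda'
`text = text.upper()` → text = 'LAMBDA'
`prefix = text[:3]` → prefix = 'LAM'
`out = len(prefix) + len(text)` → out = 9
So text = 'LAMBDA'

Answer: 'LAMBDA'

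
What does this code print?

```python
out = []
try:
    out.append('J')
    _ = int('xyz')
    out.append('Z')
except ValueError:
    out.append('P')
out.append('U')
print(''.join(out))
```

Execution trace: 'J' (try body) → 'P' (except ValueError) → 'U' (after the try/except). Output: JPU

Answer: JPU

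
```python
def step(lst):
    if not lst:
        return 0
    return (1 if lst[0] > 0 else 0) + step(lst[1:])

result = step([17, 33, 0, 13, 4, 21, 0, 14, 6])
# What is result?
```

Count of positive elements in [17, 33, 0, 13, 4, 21, 0, 14, 6] = 7

Answer: 7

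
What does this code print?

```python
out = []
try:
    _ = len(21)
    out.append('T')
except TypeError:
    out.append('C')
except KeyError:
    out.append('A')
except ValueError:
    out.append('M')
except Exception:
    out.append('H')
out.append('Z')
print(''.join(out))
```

Execution trace: 'C' (except TypeError) → 'Z' (after the try/except). Output: CZ

Answer: CZ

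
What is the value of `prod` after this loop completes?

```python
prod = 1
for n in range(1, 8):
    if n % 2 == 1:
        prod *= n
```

Product of odd numbers 1 to 7
`prod` takes the values: 1 → 3 → 15 → 105

Answer: 105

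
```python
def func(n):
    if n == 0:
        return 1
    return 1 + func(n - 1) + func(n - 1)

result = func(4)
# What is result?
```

func(n) = 1 + 2·func(n-1), func(0)=1. Closed form: (1+1)·2^4 - 1 = 31.

Answer: 31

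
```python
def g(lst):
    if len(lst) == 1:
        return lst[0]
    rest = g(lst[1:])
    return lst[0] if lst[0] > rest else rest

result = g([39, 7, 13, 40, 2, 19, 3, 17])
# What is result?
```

Recursive max over [39, 7, 13, 40, 2, 19, 3, 17] = 40

Answer: 40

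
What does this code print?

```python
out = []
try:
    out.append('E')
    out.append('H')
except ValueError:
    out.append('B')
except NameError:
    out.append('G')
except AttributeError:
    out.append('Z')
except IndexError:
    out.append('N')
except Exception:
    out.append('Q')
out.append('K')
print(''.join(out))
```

Execution trace: 'E' (try body) → 'H' (try body, no exception) → 'K' (after the try/except). Output: EHK

Answer: EHK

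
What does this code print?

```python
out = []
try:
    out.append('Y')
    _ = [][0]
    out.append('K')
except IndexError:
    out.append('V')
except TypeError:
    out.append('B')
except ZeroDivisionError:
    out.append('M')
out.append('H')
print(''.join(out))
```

Execution trace: 'Y' (try body) → 'V' (except IndexError) → 'H' (after the try/except). Output: YVH

Answer: YVH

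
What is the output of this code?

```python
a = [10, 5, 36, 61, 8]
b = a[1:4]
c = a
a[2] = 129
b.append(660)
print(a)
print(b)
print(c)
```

Key concept: slice vs alias.
Step by step:
`a = [10, 5, 36, 61, 8]` → a = [10, 5, 36, 61, 8]
`b = a[1:4]` → b = [5, 36, 61]
`c = a` → c = [10, 5, 36, 61, 8] (same object as a)
`a[2] = 129` → a = [10, 5, 129, 61, 8] (same object as c); c = [10, 5, 129, 61, 8] (same object as a)
`b.append(660)` → b = [5, 36, 61, 660]
`print(a)` → prints [10, 5, 129, 61, 8]
`print(b)` → prints [5, 36, 61, 660]
`print(c)` → prints [10, 5, 129, 61, 8]

Answer:
[10, 5, 129, 61, 8]
[5, 36, 61, 660]
[10, 5, 129, 61, 8]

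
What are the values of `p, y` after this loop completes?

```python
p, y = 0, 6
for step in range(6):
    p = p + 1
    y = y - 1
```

p goes 0→6, y goes 6→0
`p, y` takes the values: (0, 6) → (1, 6) → (1, 5) → (2, 5) → (2, 4) → (3, 4) → (3, 3) → (4, 3) → (4, 2) → (5, 2) → (5, 1) → (6, 1) → (6, 0)

Answer: 6, 0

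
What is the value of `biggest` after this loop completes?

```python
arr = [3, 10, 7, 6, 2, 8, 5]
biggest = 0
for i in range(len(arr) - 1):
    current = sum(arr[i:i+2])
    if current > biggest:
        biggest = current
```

Max sum of 2-element window in [3, 10, 7, 6, 2, 8, 5]
`biggest` takes the values: 0 → 13 → 17

Answer: 17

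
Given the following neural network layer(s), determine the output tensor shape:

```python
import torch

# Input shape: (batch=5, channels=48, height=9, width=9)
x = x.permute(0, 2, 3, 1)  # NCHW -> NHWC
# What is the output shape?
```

Input: (5, 48, 9, 9) -> Output: (5, 9, 9, 48)

Answer: (5, 9, 9, 48)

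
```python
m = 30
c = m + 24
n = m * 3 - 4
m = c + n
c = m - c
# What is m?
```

Trace:
`m = 30` → m = 30
`c = m + 24` → c = 54
`n = m * 3 - 4` → n = 86
`m = c + n` → m = 140
`c = m - c` → c = 86
So m = 140

Answer: 140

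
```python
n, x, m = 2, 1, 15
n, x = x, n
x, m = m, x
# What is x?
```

Trace:
`n, x, m = 2, 1, 15` → n = 2; x = 1; m = 15
`n, x = x, n` → n = 1; x = 2
`x, m = m, x` → x = 15; m = 2
So x = 15

Answer: 15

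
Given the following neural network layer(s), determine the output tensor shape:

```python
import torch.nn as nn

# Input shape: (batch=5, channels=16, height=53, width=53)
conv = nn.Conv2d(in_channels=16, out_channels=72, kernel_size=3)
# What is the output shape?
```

Input: (5, 16, 53, 53) -> Output: (5, 72, 51, 51)

Answer: (5, 72, 51, 51)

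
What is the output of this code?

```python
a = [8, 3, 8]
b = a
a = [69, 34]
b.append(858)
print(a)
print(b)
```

Key concept: rebinding vs mutation: a is rebound to a new list, b still points at the original.
Step by step:
`a = [8, 3, 8]` → a = [8, 3, 8]
`b = a` → b = [8, 3, 8] (same object as a)
`a = [69, 34]` → a = [69, 34]
`b.append(858)` → b = [8, 3, 8, 858]
`print(a)` → prints [69, 34]
`print(b)` → prints [8, 3, 8, 858]

Answer:
[69, 34]
[8, 3, 8, 858]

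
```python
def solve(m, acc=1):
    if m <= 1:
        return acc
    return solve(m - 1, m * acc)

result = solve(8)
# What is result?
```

Accumulator trace (n, acc): (8, 1) -> (7, 8) -> (6, 56) -> (5, 336) -> (4, 1680) -> (3, 6720) -> (2, 20160) -> (1, 40320) -> return 40320

Answer: 40320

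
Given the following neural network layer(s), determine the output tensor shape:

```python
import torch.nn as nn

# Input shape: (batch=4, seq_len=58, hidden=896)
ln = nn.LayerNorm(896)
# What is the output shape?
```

Input: (4, 58, 896) -> Output: (4, 58, 896)

Answer: (4, 58, 896)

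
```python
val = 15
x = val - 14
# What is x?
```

Trace:
`val = 15` → val = 15
`x = val - 14` → x = 1
So x = 1

Answer: 1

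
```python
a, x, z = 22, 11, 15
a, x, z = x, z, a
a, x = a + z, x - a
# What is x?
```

Trace:
`a, x, z = 22, 11, 15` → a = 22; x = 11; z = 15
`a, x, z = x, z, a` → a = 11; x = 15; z = 22
`a, x = a + z, x - a` → a = 33; x = 4
So x = 4

Answer: 4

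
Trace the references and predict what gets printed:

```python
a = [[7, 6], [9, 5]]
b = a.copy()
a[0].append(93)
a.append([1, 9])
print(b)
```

Key concept: shallow copy with nested lists.
Step by step:
`a = [[7, 6], [9, 5]]` → a = [[7, 6], [9, 5]]
`b = a.copy()` → b = [[7, 6], [9, 5]]
`a[0].append(93)` → a = [[7, 6, 93], [9, 5]]; b = [[7, 6, 93], [9, 5]]
`a.append([1, 9])` → a = [[7, 6, 93], [9, 5], [1, 9]]
`print(b)` → prints [[7, 6, 93], [9, 5]]

Answer: [[7, 6, 93], [9, 5]]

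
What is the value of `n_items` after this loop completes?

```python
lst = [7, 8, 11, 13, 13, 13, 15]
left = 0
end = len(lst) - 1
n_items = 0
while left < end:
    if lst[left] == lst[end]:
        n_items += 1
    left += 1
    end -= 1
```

Count matching pairs from ends
`n_items` takes the values: 0

Answer: 0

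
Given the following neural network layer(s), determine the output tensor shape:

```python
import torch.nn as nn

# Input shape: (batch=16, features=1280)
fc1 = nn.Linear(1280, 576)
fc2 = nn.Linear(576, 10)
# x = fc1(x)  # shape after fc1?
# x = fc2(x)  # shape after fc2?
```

Input: (16, 1280) -> after fc1: (16, 576) -> Output: (16, 10)

Answer: (16, 10)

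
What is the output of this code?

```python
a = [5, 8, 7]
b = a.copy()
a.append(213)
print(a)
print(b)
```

Key concept: list.copy() creates independent copy.
Step by step:
`a = [5, 8, 7]` → a = [5, 8, 7]
`b = a.copy()` → b = [5, 8, 7]
`a.append(213)` → a = [5, 8, 7, 213]
`print(a)` → prints [5, 8, 7, 213]
`print(b)` → prints [5, 8, 7]

Answer:
[5, 8, 7, 213]
[5, 8, 7]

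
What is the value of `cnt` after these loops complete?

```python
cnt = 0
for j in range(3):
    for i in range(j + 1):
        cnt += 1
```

Triangle: 1 + 2 + ... + 3
`cnt` takes the values: 0 → 1 → 2 → 3 → 4 → 5 → 6

Answer: 6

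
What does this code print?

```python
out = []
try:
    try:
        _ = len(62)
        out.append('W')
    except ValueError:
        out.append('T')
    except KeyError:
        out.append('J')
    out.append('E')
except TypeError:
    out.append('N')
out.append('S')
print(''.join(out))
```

Execution trace: 'N' (except TypeError) → 'S' (after the try/except). Output: NS

Answer: NS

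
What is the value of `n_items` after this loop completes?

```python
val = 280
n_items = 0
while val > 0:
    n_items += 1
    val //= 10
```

Count digits by repeated division by 10
`n_items` takes the values: 0 → 1 → 2 → 3

Answer: 3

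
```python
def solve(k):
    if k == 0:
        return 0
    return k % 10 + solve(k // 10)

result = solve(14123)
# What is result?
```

Sum of digits of 14123: 3 + 2 + 1 + 4 + 1 = 11

Answer: 11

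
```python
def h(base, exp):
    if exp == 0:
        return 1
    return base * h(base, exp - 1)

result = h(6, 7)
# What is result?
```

h(6, 7) = 6 * 6 * 6 * 6 * 6 * 6 * 6 = 279936

Answer: 279936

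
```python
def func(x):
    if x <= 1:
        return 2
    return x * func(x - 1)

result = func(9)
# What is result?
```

func(9) = 9 * 8 * 7 * 6 * 5 * 4 * 3 * 2 * 2 = 725760

Answer: 725760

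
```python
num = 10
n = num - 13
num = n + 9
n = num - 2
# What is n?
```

Trace:
`num = 10` → num = 10
`n = num - 13` → n = -3
`num = n + 9` → num = 6
`n = num - 2` → n = 4
So n = 4

Answer: 4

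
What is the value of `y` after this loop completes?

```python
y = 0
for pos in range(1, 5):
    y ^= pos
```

XOR of 1 to 4
`y` takes the values: 0 → 1 → 3 → 0 → 4

Answer: 4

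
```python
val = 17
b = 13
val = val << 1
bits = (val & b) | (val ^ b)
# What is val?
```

Trace:
`val = 17` → val = 17
`b = 13` → b = 13
`val = val << 1` → val = 34
`bits = (val & b) | (val ^ b)` → bits = 47
So val = 34

Answer: 34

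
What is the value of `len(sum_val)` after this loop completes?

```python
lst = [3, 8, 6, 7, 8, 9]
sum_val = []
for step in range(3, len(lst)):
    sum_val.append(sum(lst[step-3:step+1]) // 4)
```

Number of 4-element averages
`sum_val` takes the values: [] → [6] → [6, 7] → [6, 7, 7]
So `len(sum_val)` = 3

Answer: 3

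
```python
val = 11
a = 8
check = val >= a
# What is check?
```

Trace:
`val = 11` → val = 11
`a = 8` → a = 8
`check = val >= a` → check = True
So check = True

Answer: True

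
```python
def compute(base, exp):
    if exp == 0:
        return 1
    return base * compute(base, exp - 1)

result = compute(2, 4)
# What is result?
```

compute(2, 4) = 2 * 2 * 2 * 2 = 16

Answer: 16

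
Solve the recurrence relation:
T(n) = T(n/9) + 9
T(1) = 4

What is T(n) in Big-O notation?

Each step divides n by 9 and adds 9. After log_9(n) steps we reach T(1)=4. So T(n) = 9·log_9(n) + 4 = O(log n).

Answer: O(log n)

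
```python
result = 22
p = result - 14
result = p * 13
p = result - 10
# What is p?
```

Trace:
`result = 22` → result = 22
`p = result - 14` → p = 8
`result = p * 13` → result = 104
`p = result - 10` → p = 94
So p = 94

Answer: 94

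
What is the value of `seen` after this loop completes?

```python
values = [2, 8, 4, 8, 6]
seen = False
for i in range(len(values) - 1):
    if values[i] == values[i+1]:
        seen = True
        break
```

Check consecutive duplicates in [2, 8, 4, 8, 6]
`seen` takes the values: False

Answer: False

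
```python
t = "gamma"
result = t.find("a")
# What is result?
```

Trace:
`t = "gamma"` → t = 'gamma'
`result = t.find("a")` → result = 1
So result = 1

Answer: 1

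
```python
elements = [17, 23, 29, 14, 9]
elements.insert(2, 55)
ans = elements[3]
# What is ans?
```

Trace:
`elements = [17, 23, 29, 14, 9]` → elements = [17, 23, 29, 14, 9]
`elements.insert(2, 55)` → elements = [17, 23, 55, 29, 14, 9]
`ans = elements[3]` → ans = 29
So ans = 29

Answer: 29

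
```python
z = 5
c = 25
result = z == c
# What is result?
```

Trace:
`z = 5` → z = 5
`c = 25` → c = 25
`result = z == c` → result = False
So result = False

Answer: False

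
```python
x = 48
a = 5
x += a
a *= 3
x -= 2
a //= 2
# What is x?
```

Trace:
`x = 48` → x = 48
`a = 5` → a = 5
`x += a` → x = 53
`a *= 3` → a = 15
`x -= 2` → x = 51
`a //= 2` → a = 7
So x = 51

Answer: 51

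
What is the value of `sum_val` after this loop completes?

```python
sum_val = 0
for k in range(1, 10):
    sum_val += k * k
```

Sum of squares 1² to 9² = 285
`sum_val` takes the values: 0 → 1 → 5 → 14 → 30 → 55 → 91 → 140 → 204 → 285

Answer: 285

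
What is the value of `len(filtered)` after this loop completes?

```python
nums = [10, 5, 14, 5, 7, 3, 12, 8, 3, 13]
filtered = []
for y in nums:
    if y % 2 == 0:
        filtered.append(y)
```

Count even numbers in [10, 5, 14, 5, 7, 3, 12, 8, 3, 13]
`filtered` takes the values: [] → [10] → [10, 14] → [10, 14, 12] → [10, 14, 12, 8]
So `len(filtered)` = 4

Answer: 4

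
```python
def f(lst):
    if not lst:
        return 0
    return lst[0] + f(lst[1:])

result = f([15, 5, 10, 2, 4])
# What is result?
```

15 + 5 + 10 + 2 + 4 + 0 = 36

Answer: 36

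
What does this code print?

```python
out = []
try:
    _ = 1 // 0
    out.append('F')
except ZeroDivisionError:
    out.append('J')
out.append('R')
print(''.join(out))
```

Execution trace: 'J' (except ZeroDivisionError) → 'R' (after the try/except). Output: JR

Answer: JR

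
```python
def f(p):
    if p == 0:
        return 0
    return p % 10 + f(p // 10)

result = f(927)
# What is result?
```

Sum of digits of 927: 7 + 2 + 9 = 18

Answer: 18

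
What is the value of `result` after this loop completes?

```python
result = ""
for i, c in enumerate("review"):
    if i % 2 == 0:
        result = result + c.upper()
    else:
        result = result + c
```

Uppercase even positions in 'review'
`result` takes the values: "" → "R" → "Re" → "ReV" → "ReVi" → "ReViE" → "ReViEw"

Answer: "ReViEw"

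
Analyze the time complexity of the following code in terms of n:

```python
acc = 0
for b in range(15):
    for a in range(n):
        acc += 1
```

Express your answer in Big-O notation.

Each loop level contributes: 1 × n. Multiplying the contributions gives O(n).

Answer: O(n)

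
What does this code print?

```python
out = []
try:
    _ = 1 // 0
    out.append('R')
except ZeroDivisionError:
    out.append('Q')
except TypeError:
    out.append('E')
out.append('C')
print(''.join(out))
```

Execution trace: 'Q' (except ZeroDivisionError) → 'C' (after the try/except). Output: QC

Answer: QC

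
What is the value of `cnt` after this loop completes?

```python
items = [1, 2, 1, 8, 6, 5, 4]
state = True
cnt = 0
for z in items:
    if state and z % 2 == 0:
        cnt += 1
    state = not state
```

Count even values at even positions
`cnt` takes the values: 0 → 1 → 2

Answer: 2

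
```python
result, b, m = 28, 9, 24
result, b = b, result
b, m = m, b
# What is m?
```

Trace:
`result, b, m = 28, 9, 24` → result = 28; b = 9; m = 24
`result, b = b, result` → result = 9; b = 28
`b, m = m, b` → b = 24; m = 28
So m = 28

Answer: 28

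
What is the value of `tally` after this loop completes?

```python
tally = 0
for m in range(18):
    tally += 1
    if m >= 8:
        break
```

Loop breaks when m reaches 8, tally is 9
`tally` takes the values: 0 → 1 → 2 → 3 → 4 → 5 → 6 → 7 → 8 → 9

Answer: 9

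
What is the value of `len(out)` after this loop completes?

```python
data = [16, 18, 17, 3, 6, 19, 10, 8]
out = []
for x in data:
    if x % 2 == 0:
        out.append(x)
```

Count even numbers in [16, 18, 17, 3, 6, 19, 10, 8]
`out` takes the values: [] → [16] → [16, 18] → [16, 18, 6] → [16, 18, 6, 10] → [16, 18, 6, 10, 8]
So `len(out)` = 5

Answer: 5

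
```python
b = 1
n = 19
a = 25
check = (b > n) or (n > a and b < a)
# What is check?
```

Trace:
`b = 1` → b = 1
`n = 19` → n = 19
`a = 25` → a = 25
`check = (b > n) or (n > a and b < a)` → check = False
So check = False

Answer: False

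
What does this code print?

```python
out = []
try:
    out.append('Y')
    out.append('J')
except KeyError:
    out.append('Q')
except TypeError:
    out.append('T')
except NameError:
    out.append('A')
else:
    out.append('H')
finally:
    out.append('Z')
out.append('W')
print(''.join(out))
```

Execution trace: 'Y' (try body) → 'J' (try body, no exception) → 'H' (else) → 'Z' (finally) → 'W' (after the try/except). Output: YJHZW

Answer: YJHZW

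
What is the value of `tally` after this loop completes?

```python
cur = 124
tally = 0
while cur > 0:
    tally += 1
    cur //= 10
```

Count digits by repeated division by 10
`tally` takes the values: 0 → 1 → 2 → 3

Answer: 3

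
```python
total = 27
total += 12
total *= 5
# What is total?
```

Trace:
`total = 27` → total = 27
`total += 12` → total = 39
`total *= 5` → total = 195
So total = 195

Answer: 195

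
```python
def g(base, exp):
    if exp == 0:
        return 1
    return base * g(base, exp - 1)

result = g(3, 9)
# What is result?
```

g(3, 9) = 3 * 3 * 3 * 3 * 3 * 3 * 3 * 3 * 3 = 19683

Answer: 19683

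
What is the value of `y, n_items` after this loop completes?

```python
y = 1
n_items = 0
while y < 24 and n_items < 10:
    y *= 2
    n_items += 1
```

Double until >= 24 or 10 iterations
`y, n_items` takes the values: (1, 0) → (2, 0) → (2, 1) → (4, 1) → (4, 2) → (8, 2) → (8, 3) → (16, 3) → (16, 4) → (32, 4) → (32, 5)

Answer: 32, 5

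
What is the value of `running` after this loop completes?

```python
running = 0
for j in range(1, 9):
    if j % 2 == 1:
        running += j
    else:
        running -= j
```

Add odd, subtract even
`running` takes the values: 0 → 1 → -1 → 2 → -2 → 3 → -3 → 4 → -4

Answer: -4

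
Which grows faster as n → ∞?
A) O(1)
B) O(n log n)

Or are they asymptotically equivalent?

O(1) vs O(n log n): Higher order terms dominate.

Answer: B) O(n log n) grows faster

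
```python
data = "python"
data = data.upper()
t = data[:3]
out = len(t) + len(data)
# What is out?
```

Trace:
`data = "python"` → data = 'python'
`data = data.upper()` → data = 'PYTHON'
`t = data[:3]` → t = 'PYT'
`out = len(t) + len(data)` → out = 9
So out = 9

Answer: 9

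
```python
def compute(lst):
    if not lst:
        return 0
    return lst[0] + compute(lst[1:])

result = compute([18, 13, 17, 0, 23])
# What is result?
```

18 + 13 + 17 + 0 + 23 + 0 = 71

Answer: 71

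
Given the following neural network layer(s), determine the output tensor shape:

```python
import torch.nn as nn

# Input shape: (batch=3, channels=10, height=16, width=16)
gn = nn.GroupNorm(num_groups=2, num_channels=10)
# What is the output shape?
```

Input: (3, 10, 16, 16) -> Output: (3, 10, 16, 16)

Answer: (3, 10, 16, 16)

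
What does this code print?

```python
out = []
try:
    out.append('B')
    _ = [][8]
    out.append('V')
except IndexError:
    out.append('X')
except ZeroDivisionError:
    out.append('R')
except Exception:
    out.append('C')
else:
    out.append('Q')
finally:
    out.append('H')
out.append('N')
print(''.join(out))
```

Execution trace: 'B' (try body) → 'X' (except IndexError) → 'H' (finally) → 'N' (after the try/except). Output: BXHN

Answer: BXHN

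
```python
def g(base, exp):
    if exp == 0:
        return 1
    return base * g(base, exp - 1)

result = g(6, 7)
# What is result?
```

g(6, 7) = 6 * 6 * 6 * 6 * 6 * 6 * 6 = 279936

Answer: 279936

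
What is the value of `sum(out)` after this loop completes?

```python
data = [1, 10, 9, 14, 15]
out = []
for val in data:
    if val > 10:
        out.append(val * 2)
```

Sum of doubled values > 10
`out` takes the values: [] → [28] → [28, 30]
So `sum(out)` = 58

Answer: 58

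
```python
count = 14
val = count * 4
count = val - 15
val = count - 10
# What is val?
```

Trace:
`count = 14` → count = 14
`val = count * 4` → val = 56
`count = val - 15` → count = 41
`val = count - 10` → val = 31
So val = 31

Answer: 31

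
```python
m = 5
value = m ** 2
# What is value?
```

Trace:
`m = 5` → m = 5
`value = m ** 2` → value = 25
So value = 25

Answer: 25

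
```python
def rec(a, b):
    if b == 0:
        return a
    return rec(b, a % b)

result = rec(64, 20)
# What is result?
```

rec(64, 20) -> rec(20, 4) -> rec(4, 0) -> 4

Answer: 4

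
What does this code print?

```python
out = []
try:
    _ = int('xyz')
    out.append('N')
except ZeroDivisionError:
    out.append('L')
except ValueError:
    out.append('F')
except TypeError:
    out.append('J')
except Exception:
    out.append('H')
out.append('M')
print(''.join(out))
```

Execution trace: 'F' (except ValueError) → 'M' (after the try/except). Output: FM

Answer: FM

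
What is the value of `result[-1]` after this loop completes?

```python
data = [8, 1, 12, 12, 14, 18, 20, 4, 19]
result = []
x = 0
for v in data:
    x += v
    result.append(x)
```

Cumulative sum ends at 108
`result` takes the values: [] → [8] → [8, 9] → [8, 9, 21] → [8, 9, 21, 33] → [8, 9, 21, 33, 47] → [8, 9, 21, 33, 47, 65] → [8, 9, 21, 33, 47, 65, 85] → [8, 9, 21, 33, 47, 65, 85, 89] → [8, 9, 21, 33, 47, 65, 85, 89, 108]
So `result[-1]` = 108

Answer: 108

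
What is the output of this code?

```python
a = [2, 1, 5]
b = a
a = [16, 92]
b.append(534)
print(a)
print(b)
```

Key concept: rebinding vs mutation: a is rebound to a new list, b still points at the original.
Step by step:
`a = [2, 1, 5]` → a = [2, 1, 5]
`b = a` → b = [2, 1, 5] (same object as a)
`a = [16, 92]` → a = [16, 92]
`b.append(534)` → b = [2, 1, 5, 534]
`print(a)` → prints [16, 92]
`print(b)` → prints [2, 1, 5, 534]

Answer:
[16, 92]
[2, 1, 5, 534]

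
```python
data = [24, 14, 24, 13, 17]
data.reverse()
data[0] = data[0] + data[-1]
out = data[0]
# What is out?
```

Trace:
`data = [24, 14, 24, 13, 17]` → data = [24, 14, 24, 13, 17]
`data.reverse()` → data = [17, 13, 24, 14, 24]
`data[0] = data[0] + data[-1]` → data = [41, 13, 24, 14, 24]
`out = data[0]` → out = 41
So out = 41

Answer: 41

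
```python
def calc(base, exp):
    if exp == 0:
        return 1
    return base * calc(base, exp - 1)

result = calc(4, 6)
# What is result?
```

calc(4, 6) = 4 * 4 * 4 * 4 * 4 * 4 = 4096

Answer: 4096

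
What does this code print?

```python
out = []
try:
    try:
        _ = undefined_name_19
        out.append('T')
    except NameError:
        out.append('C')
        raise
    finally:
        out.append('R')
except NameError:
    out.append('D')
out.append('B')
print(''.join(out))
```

Execution trace: 'C' (except NameError) → 'R' (finally) → 'D' (outer except NameError) → 'B' (after the try/except). Output: CRDB

Answer: CRDB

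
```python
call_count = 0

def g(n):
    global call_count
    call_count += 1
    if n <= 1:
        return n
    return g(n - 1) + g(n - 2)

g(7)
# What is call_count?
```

Calls(n) = 1 + Calls(n-1) + Calls(n-2); Calls(0)=Calls(1)=1. For n=7 this gives 41.

Answer: 41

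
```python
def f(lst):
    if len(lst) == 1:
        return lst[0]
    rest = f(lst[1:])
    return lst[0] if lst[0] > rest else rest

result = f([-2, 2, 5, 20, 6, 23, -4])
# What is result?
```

Recursive max over [-2, 2, 5, 20, 6, 23, -4] = 23

Answer: 23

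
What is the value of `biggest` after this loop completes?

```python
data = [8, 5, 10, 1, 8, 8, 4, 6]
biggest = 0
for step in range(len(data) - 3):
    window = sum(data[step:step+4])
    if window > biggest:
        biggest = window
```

Max sum of 4-element window in [8, 5, 10, 1, 8, 8, 4, 6]
`biggest` takes the values: 0 → 24 → 27

Answer: 27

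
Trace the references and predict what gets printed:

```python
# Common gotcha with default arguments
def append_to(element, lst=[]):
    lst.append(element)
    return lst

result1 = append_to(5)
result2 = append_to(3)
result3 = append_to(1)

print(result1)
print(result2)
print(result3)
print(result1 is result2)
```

Key concept: mutable default argument gotcha.
Step by step:
`result1 = append_to(5)` → result1 = [5]
`result2 = append_to(3)` → result1 = [5, 3] (same object as result2); result2 = [5, 3] (same object as result1)
`result3 = append_to(1)` → result1 = [5, 3, 1] (same object as result2, result3); result2 = [5, 3, 1] (same object as result1, result3); result3 = [5, 3, 1] (same object as result1, result2)
`print(result1)` → prints [5, 3, 1]
`print(result2)` → prints [5, 3, 1]
`print(result3)` → prints [5, 3, 1]
`print(result1 is result2)` → prints True

Answer:
[5, 3, 1]
[5, 3, 1]
[5, 3, 1]
True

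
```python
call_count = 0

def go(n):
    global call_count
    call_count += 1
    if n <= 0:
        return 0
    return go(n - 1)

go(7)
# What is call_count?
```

Linear recursion stepping by 1: 8 calls from n=7 down to ≤0.

Answer: 8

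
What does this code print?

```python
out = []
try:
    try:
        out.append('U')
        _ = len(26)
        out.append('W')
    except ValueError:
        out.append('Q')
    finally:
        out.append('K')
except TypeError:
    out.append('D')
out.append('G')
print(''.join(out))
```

Execution trace: 'U' (try body) → 'K' (finally) → 'D' (outer except TypeError) → 'G' (after the try/except). Output: UKDG

Answer: UKDG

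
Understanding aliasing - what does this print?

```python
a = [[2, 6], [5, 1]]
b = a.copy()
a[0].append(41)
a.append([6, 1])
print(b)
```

Key concept: shallow copy with nested lists.
Step by step:
`a = [[2, 6], [5, 1]]` → a = [[2, 6], [5, 1]]
`b = a.copy()` → b = [[2, 6], [5, 1]]
`a[0].append(41)` → a = [[2, 6, 41], [5, 1]]; b = [[2, 6, 41], [5, 1]]
`a.append([6, 1])` → a = [[2, 6, 41], [5, 1], [6, 1]]
`print(b)` → prints [[2, 6, 41], [5, 1]]

Answer: [[2, 6, 41], [5, 1]]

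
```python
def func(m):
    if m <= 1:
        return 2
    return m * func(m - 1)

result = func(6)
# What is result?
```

func(6) = 6 * 5 * 4 * 3 * 2 * 2 = 1440

Answer: 1440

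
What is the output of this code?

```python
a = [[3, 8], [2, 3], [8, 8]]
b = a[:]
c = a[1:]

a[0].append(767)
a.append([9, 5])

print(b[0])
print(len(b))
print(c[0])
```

Key concept: slice with nested mutation.
Step by step:
`a = [[3, 8], [2, 3], [8, 8]]` → a = [[3, 8], [2, 3], [8, 8]]
`b = a[:]` → b = [[3, 8], [2, 3], [8, 8]]
`c = a[1:]` → c = [[2, 3], [8, 8]]
`a[0].append(767)` → a = [[3, 8, 767], [2, 3], [8, 8]]; b = [[3, 8, 767], [2, 3], [8, 8]]
`a.append([9, 5])` → a = [[3, 8, 767], [2, 3], [8, 8], [9, 5]]
`print(b[0])` → prints [3, 8, 767]
`print(len(b))` → prints 3
`print(c[0])` → prints [2, 3]

Answer:
[3, 8, 767]
3
[2, 3]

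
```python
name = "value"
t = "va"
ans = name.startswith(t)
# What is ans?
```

Trace:
`name = "value"` → name = 'value'
`t = "va"` → t = 'va'
`ans = name.startswith(t)` → ans = True
So ans = True

Answer: True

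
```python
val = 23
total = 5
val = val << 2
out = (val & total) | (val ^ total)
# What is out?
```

Trace:
`val = 23` → val = 23
`total = 5` → total = 5
`val = val << 2` → val = 92
`out = (val & total) | (val ^ total)` → out = 93
So out = 93

Answer: 93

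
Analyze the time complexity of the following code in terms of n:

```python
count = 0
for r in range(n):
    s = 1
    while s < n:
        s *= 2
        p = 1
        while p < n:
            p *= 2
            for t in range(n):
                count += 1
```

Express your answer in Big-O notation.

Each loop level contributes: n × log n × log n × n. Multiplying the contributions gives O(n^2 log² n).

Answer: O(n^2 log² n)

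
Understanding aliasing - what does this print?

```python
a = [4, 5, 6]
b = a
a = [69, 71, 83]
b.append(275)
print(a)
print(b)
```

Key concept: rebinding vs mutation: a is rebound to a new list, b still points at the original.
Step by step:
`a = [4, 5, 6]` → a = [4, 5, 6]
`b = a` → b = [4, 5, 6] (same object as a)
`a = [69, 71, 83]` → a = [69, 71, 83]
`b.append(275)` → b = [4, 5, 6, 275]
`print(a)` → prints [69, 71, 83]
`print(b)` → prints [4, 5, 6, 275]

Answer:
[69, 71, 83]
[4, 5, 6, 275]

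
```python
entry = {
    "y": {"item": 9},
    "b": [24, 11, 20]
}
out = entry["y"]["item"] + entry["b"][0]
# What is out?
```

Trace:
`entry = { ...` → entry = {'y': {'item': 9}, 'b': [24, 11, 20]}
`out = entry["y"]["item"] + entry["b"][0]` → out = 33
So out = 33

Answer: 33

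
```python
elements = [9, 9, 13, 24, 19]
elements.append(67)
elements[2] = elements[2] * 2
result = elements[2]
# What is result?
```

Trace:
`elements = [9, 9, 13, 24, 19]` → elements = [9, 9, 13, 24, 19]
`elements.append(67)` → elements = [9, 9, 13, 24, 19, 67]
`elements[2] = elements[2] * 2` → elements = [9, 9, 26, 24, 19, 67]
`result = elements[2]` → result = 26
So result = 26

Answer: 26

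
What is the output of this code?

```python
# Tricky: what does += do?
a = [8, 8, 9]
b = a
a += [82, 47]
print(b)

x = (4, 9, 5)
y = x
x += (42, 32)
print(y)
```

Key concept: += behavior differs for mutable vs immutable.
Step by step:
`a = [8, 8, 9]` → a = [8, 8, 9]
`b = a` → b = [8, 8, 9] (same object as a)
`a += [82, 47]` → a = [8, 8, 9, 82, 47] (same object as b); b = [8, 8, 9, 82, 47] (same object as a)
`print(b)` → prints [8, 8, 9, 82, 47]
`x = (4, 9, 5)` → x = (4, 9, 5)
`y = x` → y = (4, 9, 5)
`x += (42, 32)` → x = (4, 9, 5, 42, 32)
`print(y)` → prints (4, 9, 5)

Answer:
[8, 8, 9, 82, 47]
(4, 9, 5)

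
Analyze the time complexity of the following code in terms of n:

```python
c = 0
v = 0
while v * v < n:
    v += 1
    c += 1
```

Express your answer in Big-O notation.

Each loop level contributes: √n. Multiplying the contributions gives O(√n).

Answer: O(√n)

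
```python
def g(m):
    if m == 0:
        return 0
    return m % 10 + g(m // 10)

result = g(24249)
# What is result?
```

Sum of digits of 24249: 9 + 4 + 2 + 4 + 2 = 21

Answer: 21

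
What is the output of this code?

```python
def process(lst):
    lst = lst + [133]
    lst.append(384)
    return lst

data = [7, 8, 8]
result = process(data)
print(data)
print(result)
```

Key concept: rebinding parameter vs mutation.
Step by step:
`data = [7, 8, 8]` → data = [7, 8, 8]
`result = process(data)` → result = [7, 8, 8, 133, 384]
`print(data)` → prints [7, 8, 8]
`print(result)` → prints [7, 8, 8, 133, 384]

Answer:
[7, 8, 8]
[7, 8, 8, 133, 384]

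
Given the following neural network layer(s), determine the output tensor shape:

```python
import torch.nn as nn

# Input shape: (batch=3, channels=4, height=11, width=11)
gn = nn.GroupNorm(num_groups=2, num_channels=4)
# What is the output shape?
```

Input: (3, 4, 11, 11) -> Output: (3, 4, 11, 11)

Answer: (3, 4, 11, 11)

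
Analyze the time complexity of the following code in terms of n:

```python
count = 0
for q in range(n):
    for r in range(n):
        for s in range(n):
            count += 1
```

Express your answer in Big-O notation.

Each loop level contributes: n × n × n. Multiplying the contributions gives O(n^3).

Answer: O(n^3)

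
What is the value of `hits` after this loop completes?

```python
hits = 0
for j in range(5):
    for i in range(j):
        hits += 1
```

Triangle number: 0+1+2+...+4
`hits` takes the values: 0 → 1 → 2 → 3 → 4 → 5 → 6 → 7 → 8 → 9 → 10

Answer: 10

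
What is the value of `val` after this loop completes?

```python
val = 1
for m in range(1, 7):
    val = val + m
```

Start at 1, add 1 through 6
`val` takes the values: 1 → 2 → 4 → 7 → 11 → 16 → 22

Answer: 22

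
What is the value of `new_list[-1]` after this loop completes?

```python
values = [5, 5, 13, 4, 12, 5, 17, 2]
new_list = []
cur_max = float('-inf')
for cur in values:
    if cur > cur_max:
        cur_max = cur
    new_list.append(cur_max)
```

Running max ends at 17
`new_list` takes the values: [] → [5] → [5, 5] → [5, 5, 13] → [5, 5, 13, 13] → [5, 5, 13, 13, 13] → [5, 5, 13, 13, 13, 13] → [5, 5, 13, 13, 13, 13, 17] → [5, 5, 13, 13, 13, 13, 17, 17]
So `new_list[-1]` = 17

Answer: 17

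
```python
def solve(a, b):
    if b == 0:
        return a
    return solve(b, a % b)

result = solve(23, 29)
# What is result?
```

solve(23, 29) -> solve(29, 23) -> solve(23, 6) -> solve(6, 5) -> solve(5, 1) -> solve(1, 0) -> 1

Answer: 1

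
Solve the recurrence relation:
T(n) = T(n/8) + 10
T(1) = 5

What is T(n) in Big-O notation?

Each step divides n by 8 and adds 10. After log_8(n) steps we reach T(1)=5. So T(n) = 10·log_8(n) + 5 = O(log n).

Answer: O(log n)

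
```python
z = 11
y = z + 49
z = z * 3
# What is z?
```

Trace:
`z = 11` → z = 11
`y = z + 49` → y = 60
`z = z * 3` → z = 33
So z = 33

Answer: 33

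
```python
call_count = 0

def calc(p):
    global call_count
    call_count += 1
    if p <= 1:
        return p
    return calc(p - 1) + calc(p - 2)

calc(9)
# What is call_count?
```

Calls(p) = 1 + Calls(p-1) + Calls(p-2); Calls(0)=Calls(1)=1. For p=9 this gives 109.

Answer: 109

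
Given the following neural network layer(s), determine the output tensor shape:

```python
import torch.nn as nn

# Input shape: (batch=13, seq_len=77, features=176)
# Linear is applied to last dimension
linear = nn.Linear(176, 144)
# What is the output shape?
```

Input: (13, 77, 176) -> Output: (13, 77, 144)

Answer: (13, 77, 144)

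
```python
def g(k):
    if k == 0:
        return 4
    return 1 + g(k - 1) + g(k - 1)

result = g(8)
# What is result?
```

g(k) = 1 + 2·g(k-1), g(0)=4. Closed form: (4+1)·2^8 - 1 = 1279.

Answer: 1279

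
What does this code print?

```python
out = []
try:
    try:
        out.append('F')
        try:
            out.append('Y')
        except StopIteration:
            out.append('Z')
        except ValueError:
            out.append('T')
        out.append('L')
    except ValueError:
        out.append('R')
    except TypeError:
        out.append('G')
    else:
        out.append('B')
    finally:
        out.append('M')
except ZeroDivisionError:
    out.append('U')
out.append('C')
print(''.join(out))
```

Execution trace: 'F' (try body) → 'Y' (inner try body, no exception) → 'L' (try body, no exception) → 'B' (else) → 'M' (finally) → 'C' (after the try/except). Output: FYLBMC

Answer: FYLBMC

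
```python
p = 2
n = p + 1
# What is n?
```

Trace:
`p = 2` → p = 2
`n = p + 1` → n = 3
So n = 3

Answer: 3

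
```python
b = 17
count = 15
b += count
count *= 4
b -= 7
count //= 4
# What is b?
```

Trace:
`b = 17` → b = 17
`count = 15` → count = 15
`b += count` → b = 32
`count *= 4` → count = 60
`b -= 7` → b = 25
`count //= 4` → count = 15
So b = 25

Answer: 25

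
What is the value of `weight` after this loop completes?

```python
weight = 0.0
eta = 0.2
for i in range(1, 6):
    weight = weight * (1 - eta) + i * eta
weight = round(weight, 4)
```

Moving average with lr=0.2
`weight` takes the values: 0.0 → 0.2 → 0.56 → 1.048 → 1.6384 → 2.31072 → 2.3107

Answer: 2.3107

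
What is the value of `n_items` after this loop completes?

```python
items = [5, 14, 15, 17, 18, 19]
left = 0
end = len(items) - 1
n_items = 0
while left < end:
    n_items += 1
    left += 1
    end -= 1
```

Iterations until pointers meet (list length 6)
`n_items` takes the values: 0 → 1 → 2 → 3

Answer: 3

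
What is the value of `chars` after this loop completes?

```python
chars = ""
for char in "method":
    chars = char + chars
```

Reverse 'method'
`chars` takes the values: "" → "m" → "em" → "tem" → "htem" → "ohtem" → "dohtem"

Answer: "dohtem"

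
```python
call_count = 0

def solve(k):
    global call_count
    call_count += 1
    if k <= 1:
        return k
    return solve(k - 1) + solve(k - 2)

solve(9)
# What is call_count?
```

Calls(k) = 1 + Calls(k-1) + Calls(k-2); Calls(0)=Calls(1)=1. For k=9 this gives 109.

Answer: 109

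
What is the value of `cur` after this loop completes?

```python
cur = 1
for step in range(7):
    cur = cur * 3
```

Multiply by 3, 7 times: 1 * 3^7 = 2187
`cur` takes the values: 1 → 3 → 9 → 27 → 81 → 243 → 729 → 2187

Answer: 2187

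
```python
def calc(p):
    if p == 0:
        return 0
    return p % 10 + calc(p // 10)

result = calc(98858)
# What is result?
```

Sum of digits of 98858: 8 + 5 + 8 + 8 + 9 = 38

Answer: 38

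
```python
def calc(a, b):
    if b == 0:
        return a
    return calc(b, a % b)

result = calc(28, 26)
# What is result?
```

calc(28, 26) -> calc(26, 2) -> calc(2, 0) -> 2

Answer: 2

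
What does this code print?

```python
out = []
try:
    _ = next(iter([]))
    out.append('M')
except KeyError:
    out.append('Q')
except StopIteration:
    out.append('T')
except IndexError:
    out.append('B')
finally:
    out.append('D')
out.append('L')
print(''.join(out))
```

Execution trace: 'T' (except StopIteration) → 'D' (finally) → 'L' (after the try/except). Output: TDL

Answer: TDL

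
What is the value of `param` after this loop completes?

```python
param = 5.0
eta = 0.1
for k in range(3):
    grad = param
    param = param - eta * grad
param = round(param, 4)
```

Gradient descent: w = 5.0 * (1 - 0.1)^3
`param` takes the values: 5.0 → 4.5 → 4.05 → 3.645

Answer: 3.645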